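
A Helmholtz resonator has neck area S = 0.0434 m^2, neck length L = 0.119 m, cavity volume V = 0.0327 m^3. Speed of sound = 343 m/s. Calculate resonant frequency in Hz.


Given values:
  S = 0.0434 m^2, L = 0.119 m, V = 0.0327 m^3, c = 343 m/s
Formula: f = (c / (2*pi)) * sqrt(S / (V * L))
Compute V * L = 0.0327 * 0.119 = 0.0038913
Compute S / (V * L) = 0.0434 / 0.0038913 = 11.1531
Compute sqrt(11.1531) = 3.339626
Compute c / (2*pi) = 343 / 6.283185 = 54.590148
f = 54.590148 * 3.339626 = 182.31

182.31 Hz


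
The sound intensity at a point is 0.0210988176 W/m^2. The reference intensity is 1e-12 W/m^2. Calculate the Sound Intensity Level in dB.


Given values:
  I = 0.0210988176 W/m^2
  I_ref = 1e-12 W/m^2
Formula: SIL = 10 * log10(I / I_ref)
Compute ratio: I / I_ref = 21098817600
Compute log10: log10(21098817600) = 10.324258
Multiply: SIL = 10 * 10.324258 = 103.24

103.24 dB


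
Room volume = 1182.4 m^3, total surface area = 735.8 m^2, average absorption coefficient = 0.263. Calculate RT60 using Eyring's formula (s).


Given values:
  V = 1182.4 m^3, S = 735.8 m^2, alpha = 0.263
Formula: RT60 = 0.161 * V / (-S * ln(1 - alpha))
Compute ln(1 - 0.263) = ln(0.737) = -0.305167
Denominator: -735.8 * -0.305167 = 224.5419
Numerator: 0.161 * 1182.4 = 190.3664
RT60 = 190.3664 / 224.5419 = 0.848

0.848 s


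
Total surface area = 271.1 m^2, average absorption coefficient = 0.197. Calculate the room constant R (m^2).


Given values:
  S = 271.1 m^2, alpha = 0.197
Formula: R = S * alpha / (1 - alpha)
Numerator: 271.1 * 0.197 = 53.4067
Denominator: 1 - 0.197 = 0.803
R = 53.4067 / 0.803 = 66.51

66.51 m^2


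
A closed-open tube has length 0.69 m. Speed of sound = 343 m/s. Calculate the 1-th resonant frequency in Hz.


Given values:
  Tube type: closed-open, L = 0.69 m, c = 343 m/s, n = 1
Formula: f_n = (2n - 1) * c / (4 * L)
Compute 2n - 1 = 2*1 - 1 = 1
Compute 4 * L = 4 * 0.69 = 2.76
f = 1 * 343 / 2.76
f = 124.28

124.28 Hz


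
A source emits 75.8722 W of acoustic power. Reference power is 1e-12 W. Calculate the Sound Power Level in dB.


Given values:
  W = 75.8722 W
  W_ref = 1e-12 W
Formula: SWL = 10 * log10(W / W_ref)
Compute ratio: W / W_ref = 75872200000000
Compute log10: log10(75872200000000) = 13.880083
Multiply: SWL = 10 * 13.880083 = 138.8

138.8 dB


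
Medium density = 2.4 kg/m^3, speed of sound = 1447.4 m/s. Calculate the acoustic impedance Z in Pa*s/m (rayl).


Given values:
  rho = 2.4 kg/m^3
  c = 1447.4 m/s
Formula: Z = rho * c
Z = 2.4 * 1447.4
Z = 3473.76

3473.76 rayl


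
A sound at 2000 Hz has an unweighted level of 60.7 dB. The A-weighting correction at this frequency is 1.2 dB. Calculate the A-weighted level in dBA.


Given values:
  SPL = 60.7 dB
  A-weighting at 2000 Hz = 1.2 dB
Formula: L_A = SPL + A_weight
L_A = 60.7 + (1.2)
L_A = 61.9

61.9 dBA


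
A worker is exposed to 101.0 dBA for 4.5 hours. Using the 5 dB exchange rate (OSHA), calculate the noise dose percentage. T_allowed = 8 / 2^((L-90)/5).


Given values:
  L = 101.0 dBA, T = 4.5 hours
Formula: T_allowed = 8 / 2^((L - 90) / 5)
Compute exponent: (101.0 - 90) / 5 = 2.2
Compute 2^(2.2) = 4.594793
T_allowed = 8 / 4.594793 = 1.741101 hours
Dose = (T / T_allowed) * 100
Dose = (4.5 / 1.741101) * 100 = 258.46

258.46 %


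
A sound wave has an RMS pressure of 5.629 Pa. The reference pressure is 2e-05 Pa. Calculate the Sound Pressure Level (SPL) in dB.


Given values:
  p = 5.629 Pa
  p_ref = 2e-05 Pa
Formula: SPL = 20 * log10(p / p_ref)
Compute ratio: p / p_ref = 5.629 / 2e-05 = 281450
Compute log10: log10(281450) = 5.449401
Multiply: SPL = 20 * 5.449401 = 108.99

108.99 dB


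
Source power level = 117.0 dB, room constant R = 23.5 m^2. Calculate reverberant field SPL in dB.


Given values:
  Lw = 117.0 dB, R = 23.5 m^2
Formula: SPL = Lw + 10 * log10(4 / R)
Compute 4 / R = 4 / 23.5 = 0.170213
Compute 10 * log10(0.170213) = -7.6901
SPL = 117.0 + (-7.6901) = 109.31

109.31 dB


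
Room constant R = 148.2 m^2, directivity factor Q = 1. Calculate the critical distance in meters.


Given values:
  R = 148.2 m^2, Q = 1
Formula: d_c = 0.141 * sqrt(Q * R)
Compute Q * R = 1 * 148.2 = 148.2
Compute sqrt(148.2) = 12.1737
d_c = 0.141 * 12.1737 = 1.716

1.716 m


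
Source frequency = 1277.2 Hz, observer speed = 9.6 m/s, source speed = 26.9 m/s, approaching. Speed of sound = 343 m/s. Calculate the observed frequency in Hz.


Given values:
  f_s = 1277.2 Hz, v_o = 9.6 m/s, v_s = 26.9 m/s
  Direction: approaching
Formula: f_o = f_s * (c + v_o) / (c - v_s)
Numerator: c + v_o = 343 + 9.6 = 352.6
Denominator: c - v_s = 343 - 26.9 = 316.1
f_o = 1277.2 * 352.6 / 316.1 = 1424.68

1424.68 Hz


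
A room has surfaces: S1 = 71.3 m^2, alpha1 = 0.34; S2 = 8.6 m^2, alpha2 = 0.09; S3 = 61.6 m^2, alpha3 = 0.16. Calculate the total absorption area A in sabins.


Given surfaces:
  Surface 1: 71.3 * 0.34 = 24.242
  Surface 2: 8.6 * 0.09 = 0.774
  Surface 3: 61.6 * 0.16 = 9.856
Formula: A = sum(Si * alpha_i)
A = 24.242 + 0.774 + 9.856
A = 34.87

34.87 sabins


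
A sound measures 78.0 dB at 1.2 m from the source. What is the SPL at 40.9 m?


Given values:
  SPL1 = 78.0 dB, r1 = 1.2 m, r2 = 40.9 m
Formula: SPL2 = SPL1 - 20 * log10(r2 / r1)
Compute ratio: r2 / r1 = 40.9 / 1.2 = 34.0833
Compute log10: log10(34.0833) = 1.532542
Compute drop: 20 * 1.532542 = 30.6508
SPL2 = 78.0 - 30.6508 = 47.35

47.35 dB


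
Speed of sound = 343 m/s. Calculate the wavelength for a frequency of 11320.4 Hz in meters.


Given values:
  c = 343 m/s, f = 11320.4 Hz
Formula: lambda = c / f
lambda = 343 / 11320.4
lambda = 0.0303

0.0303 m


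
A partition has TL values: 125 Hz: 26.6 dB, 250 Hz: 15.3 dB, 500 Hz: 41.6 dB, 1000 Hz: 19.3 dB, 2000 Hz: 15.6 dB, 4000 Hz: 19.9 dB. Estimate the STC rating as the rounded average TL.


Given TL values at each frequency:
  125 Hz: 26.6 dB
  250 Hz: 15.3 dB
  500 Hz: 41.6 dB
  1000 Hz: 19.3 dB
  2000 Hz: 15.6 dB
  4000 Hz: 19.9 dB
Formula: STC ~ round(average of TL values)
Sum = 26.6 + 15.3 + 41.6 + 19.3 + 15.6 + 19.9 = 138.3
Average = 138.3 / 6 = 23.05
Rounded: 23

23


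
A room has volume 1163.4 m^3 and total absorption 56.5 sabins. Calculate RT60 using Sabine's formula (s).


Given values:
  V = 1163.4 m^3
  A = 56.5 sabins
Formula: RT60 = 0.161 * V / A
Numerator: 0.161 * 1163.4 = 187.3074
RT60 = 187.3074 / 56.5 = 3.315

3.315 s


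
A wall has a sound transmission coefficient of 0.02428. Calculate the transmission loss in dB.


Given values:
  tau = 0.02428
Formula: TL = 10 * log10(1 / tau)
Compute 1 / tau = 1 / 0.02428 = 41.1862
Compute log10(41.1862) = 1.614752
TL = 10 * 1.614752 = 16.15

16.15 dB


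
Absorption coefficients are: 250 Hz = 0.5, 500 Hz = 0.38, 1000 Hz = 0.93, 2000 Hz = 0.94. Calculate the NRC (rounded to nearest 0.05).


Given values:
  a_250 = 0.5, a_500 = 0.38
  a_1000 = 0.93, a_2000 = 0.94
Formula: NRC = (a250 + a500 + a1000 + a2000) / 4
Sum = 0.5 + 0.38 + 0.93 + 0.94 = 2.75
NRC = 2.75 / 4 = 0.6875
Rounded to nearest 0.05: 0.7

0.7


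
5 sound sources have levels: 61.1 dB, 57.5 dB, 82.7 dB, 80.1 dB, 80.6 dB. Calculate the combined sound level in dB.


Formula: L_total = 10 * log10( sum(10^(Li/10)) )
  Source 1: 10^(61.1/10) = 1288249.5517
  Source 2: 10^(57.5/10) = 562341.3252
  Source 3: 10^(82.7/10) = 186208713.6663
  Source 4: 10^(80.1/10) = 102329299.2281
  Source 5: 10^(80.6/10) = 114815362.1497
Sum of linear values = 405203965.921
L_total = 10 * log10(405203965.921) = 86.08

86.08 dB


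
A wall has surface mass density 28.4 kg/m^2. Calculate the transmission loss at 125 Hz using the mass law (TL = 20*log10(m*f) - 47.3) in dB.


Given values:
  m = 28.4 kg/m^2, f = 125 Hz
Formula: TL = 20 * log10(m * f) - 47.3
Compute m * f = 28.4 * 125 = 3550.0
Compute log10(3550.0) = 3.550228
Compute 20 * 3.550228 = 71.0046
TL = 71.0046 - 47.3 = 23.7

23.7 dB


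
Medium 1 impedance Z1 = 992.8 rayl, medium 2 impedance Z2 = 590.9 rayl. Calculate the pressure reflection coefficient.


Given values:
  Z1 = 992.8 rayl, Z2 = 590.9 rayl
Formula: R = (Z2 - Z1) / (Z2 + Z1)
Numerator: Z2 - Z1 = 590.9 - 992.8 = -401.9
Denominator: Z2 + Z1 = 590.9 + 992.8 = 1583.7
R = -401.9 / 1583.7 = -0.2538

-0.2538


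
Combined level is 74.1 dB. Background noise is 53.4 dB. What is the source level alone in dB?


Given values:
  L_total = 74.1 dB, L_bg = 53.4 dB
Formula: L_source = 10 * log10(10^(L_total/10) - 10^(L_bg/10))
Convert to linear:
  10^(74.1/10) = 25703957.8277
  10^(53.4/10) = 218776.1624
Difference: 25703957.8277 - 218776.1624 = 25485181.6653
L_source = 10 * log10(25485181.6653) = 74.06

74.06 dB


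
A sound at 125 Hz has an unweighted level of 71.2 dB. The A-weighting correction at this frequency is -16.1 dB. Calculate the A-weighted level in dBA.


Given values:
  SPL = 71.2 dB
  A-weighting at 125 Hz = -16.1 dB
Formula: L_A = SPL + A_weight
L_A = 71.2 + (-16.1)
L_A = 55.1

55.1 dBA


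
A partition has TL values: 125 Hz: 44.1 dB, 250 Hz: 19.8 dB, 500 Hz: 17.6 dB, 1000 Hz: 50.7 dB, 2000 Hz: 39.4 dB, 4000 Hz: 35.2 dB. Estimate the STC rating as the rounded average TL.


Given TL values at each frequency:
  125 Hz: 44.1 dB
  250 Hz: 19.8 dB
  500 Hz: 17.6 dB
  1000 Hz: 50.7 dB
  2000 Hz: 39.4 dB
  4000 Hz: 35.2 dB
Formula: STC ~ round(average of TL values)
Sum = 44.1 + 19.8 + 17.6 + 50.7 + 39.4 + 35.2 = 206.8
Average = 206.8 / 6 = 34.47
Rounded: 34

34


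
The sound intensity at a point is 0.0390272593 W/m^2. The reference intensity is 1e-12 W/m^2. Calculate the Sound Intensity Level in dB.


Given values:
  I = 0.0390272593 W/m^2
  I_ref = 1e-12 W/m^2
Formula: SIL = 10 * log10(I / I_ref)
Compute ratio: I / I_ref = 39027259300
Compute log10: log10(39027259300) = 10.591368
Multiply: SIL = 10 * 10.591368 = 105.91

105.91 dB


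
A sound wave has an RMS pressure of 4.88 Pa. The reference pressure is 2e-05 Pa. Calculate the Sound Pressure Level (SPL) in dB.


Given values:
  p = 4.88 Pa
  p_ref = 2e-05 Pa
Formula: SPL = 20 * log10(p / p_ref)
Compute ratio: p / p_ref = 4.88 / 2e-05 = 244000
Compute log10: log10(244000) = 5.38739
Multiply: SPL = 20 * 5.38739 = 107.75

107.75 dB


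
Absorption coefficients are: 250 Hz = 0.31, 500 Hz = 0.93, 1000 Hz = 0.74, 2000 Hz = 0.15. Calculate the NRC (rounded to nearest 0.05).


Given values:
  a_250 = 0.31, a_500 = 0.93
  a_1000 = 0.74, a_2000 = 0.15
Formula: NRC = (a250 + a500 + a1000 + a2000) / 4
Sum = 0.31 + 0.93 + 0.74 + 0.15 = 2.13
NRC = 2.13 / 4 = 0.5325
Rounded to nearest 0.05: 0.55

0.55


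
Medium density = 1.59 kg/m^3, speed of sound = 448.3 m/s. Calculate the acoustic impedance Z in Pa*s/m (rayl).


Given values:
  rho = 1.59 kg/m^3
  c = 448.3 m/s
Formula: Z = rho * c
Z = 1.59 * 448.3
Z = 712.8

712.8 rayl


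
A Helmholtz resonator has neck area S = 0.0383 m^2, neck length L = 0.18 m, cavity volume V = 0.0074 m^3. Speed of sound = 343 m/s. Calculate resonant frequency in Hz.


Given values:
  S = 0.0383 m^2, L = 0.18 m, V = 0.0074 m^3, c = 343 m/s
Formula: f = (c / (2*pi)) * sqrt(S / (V * L))
Compute V * L = 0.0074 * 0.18 = 0.001332
Compute S / (V * L) = 0.0383 / 0.001332 = 28.7538
Compute sqrt(28.7538) = 5.362257
Compute c / (2*pi) = 343 / 6.283185 = 54.590148
f = 54.590148 * 5.362257 = 292.73

292.73 Hz


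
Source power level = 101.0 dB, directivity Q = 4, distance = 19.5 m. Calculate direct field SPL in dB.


Given values:
  Lw = 101.0 dB, Q = 4, r = 19.5 m
Formula: SPL = Lw + 10 * log10(Q / (4 * pi * r^2))
Compute 4 * pi * r^2 = 4 * pi * 19.5^2 = 4778.3624
Compute Q / denom = 4 / 4778.3624 = 0.00083711
Compute 10 * log10(0.00083711) = -30.7722
SPL = 101.0 + (-30.7722) = 70.23

70.23 dB


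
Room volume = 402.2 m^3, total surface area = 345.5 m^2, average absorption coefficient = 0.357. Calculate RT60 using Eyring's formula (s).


Given values:
  V = 402.2 m^3, S = 345.5 m^2, alpha = 0.357
Formula: RT60 = 0.161 * V / (-S * ln(1 - alpha))
Compute ln(1 - 0.357) = ln(0.643) = -0.441611
Denominator: -345.5 * -0.441611 = 152.5766
Numerator: 0.161 * 402.2 = 64.7542
RT60 = 64.7542 / 152.5766 = 0.424

0.424 s


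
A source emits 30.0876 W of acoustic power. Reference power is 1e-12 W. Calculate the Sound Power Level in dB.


Given values:
  W = 30.0876 W
  W_ref = 1e-12 W
Formula: SWL = 10 * log10(W / W_ref)
Compute ratio: W / W_ref = 30087600000000
Compute log10: log10(30087600000000) = 13.478388
Multiply: SWL = 10 * 13.478388 = 134.78

134.78 dB


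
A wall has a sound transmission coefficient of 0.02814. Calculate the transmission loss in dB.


Given values:
  tau = 0.02814
Formula: TL = 10 * log10(1 / tau)
Compute 1 / tau = 1 / 0.02814 = 35.5366
Compute log10(35.5366) = 1.550676
TL = 10 * 1.550676 = 15.51

15.51 dB


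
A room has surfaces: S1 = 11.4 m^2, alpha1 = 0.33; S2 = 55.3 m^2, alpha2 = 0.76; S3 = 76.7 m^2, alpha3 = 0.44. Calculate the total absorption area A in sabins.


Given surfaces:
  Surface 1: 11.4 * 0.33 = 3.762
  Surface 2: 55.3 * 0.76 = 42.028
  Surface 3: 76.7 * 0.44 = 33.748
Formula: A = sum(Si * alpha_i)
A = 3.762 + 42.028 + 33.748
A = 79.54

79.54 sabins


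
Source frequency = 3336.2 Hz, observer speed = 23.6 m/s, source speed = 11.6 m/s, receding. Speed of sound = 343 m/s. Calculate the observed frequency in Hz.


Given values:
  f_s = 3336.2 Hz, v_o = 23.6 m/s, v_s = 11.6 m/s
  Direction: receding
Formula: f_o = f_s * (c - v_o) / (c + v_s)
Numerator: c - v_o = 343 - 23.6 = 319.4
Denominator: c + v_s = 343 + 11.6 = 354.6
f_o = 3336.2 * 319.4 / 354.6 = 3005.03

3005.03 Hz


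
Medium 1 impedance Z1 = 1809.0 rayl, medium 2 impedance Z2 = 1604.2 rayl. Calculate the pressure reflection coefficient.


Given values:
  Z1 = 1809.0 rayl, Z2 = 1604.2 rayl
Formula: R = (Z2 - Z1) / (Z2 + Z1)
Numerator: Z2 - Z1 = 1604.2 - 1809.0 = -204.8
Denominator: Z2 + Z1 = 1604.2 + 1809.0 = 3413.2
R = -204.8 / 3413.2 = -0.06

-0.06


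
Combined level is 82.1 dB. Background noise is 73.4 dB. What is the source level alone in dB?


Given values:
  L_total = 82.1 dB, L_bg = 73.4 dB
Formula: L_source = 10 * log10(10^(L_total/10) - 10^(L_bg/10))
Convert to linear:
  10^(82.1/10) = 162181009.7359
  10^(73.4/10) = 21877616.2395
Difference: 162181009.7359 - 21877616.2395 = 140303393.4964
L_source = 10 * log10(140303393.4964) = 81.47

81.47 dB


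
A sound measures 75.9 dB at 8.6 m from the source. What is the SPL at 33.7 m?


Given values:
  SPL1 = 75.9 dB, r1 = 8.6 m, r2 = 33.7 m
Formula: SPL2 = SPL1 - 20 * log10(r2 / r1)
Compute ratio: r2 / r1 = 33.7 / 8.6 = 3.9186
Compute log10: log10(3.9186) = 0.593131
Compute drop: 20 * 0.593131 = 11.8626
SPL2 = 75.9 - 11.8626 = 64.04

64.04 dB


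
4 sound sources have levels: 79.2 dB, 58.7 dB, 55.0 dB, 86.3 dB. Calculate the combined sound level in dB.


Formula: L_total = 10 * log10( sum(10^(Li/10)) )
  Source 1: 10^(79.2/10) = 83176377.1103
  Source 2: 10^(58.7/10) = 741310.2413
  Source 3: 10^(55.0/10) = 316227.766
  Source 4: 10^(86.3/10) = 426579518.8016
Sum of linear values = 510813433.9192
L_total = 10 * log10(510813433.9192) = 87.08

87.08 dB


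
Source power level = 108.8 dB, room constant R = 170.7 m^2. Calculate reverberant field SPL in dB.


Given values:
  Lw = 108.8 dB, R = 170.7 m^2
Formula: SPL = Lw + 10 * log10(4 / R)
Compute 4 / R = 4 / 170.7 = 0.023433
Compute 10 * log10(0.023433) = -16.3017
SPL = 108.8 + (-16.3017) = 92.5

92.5 dB


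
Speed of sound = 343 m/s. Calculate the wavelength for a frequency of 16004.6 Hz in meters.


Given values:
  c = 343 m/s, f = 16004.6 Hz
Formula: lambda = c / f
lambda = 343 / 16004.6
lambda = 0.0214

0.0214 m


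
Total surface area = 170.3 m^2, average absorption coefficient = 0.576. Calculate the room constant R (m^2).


Given values:
  S = 170.3 m^2, alpha = 0.576
Formula: R = S * alpha / (1 - alpha)
Numerator: 170.3 * 0.576 = 98.0928
Denominator: 1 - 0.576 = 0.424
R = 98.0928 / 0.424 = 231.35

231.35 m^2


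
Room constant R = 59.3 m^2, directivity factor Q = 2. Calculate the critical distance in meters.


Given values:
  R = 59.3 m^2, Q = 2
Formula: d_c = 0.141 * sqrt(Q * R)
Compute Q * R = 2 * 59.3 = 118.6
Compute sqrt(118.6) = 10.8904
d_c = 0.141 * 10.8904 = 1.536

1.536 m


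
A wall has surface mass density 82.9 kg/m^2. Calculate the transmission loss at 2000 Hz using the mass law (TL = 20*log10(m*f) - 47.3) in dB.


Given values:
  m = 82.9 kg/m^2, f = 2000 Hz
Formula: TL = 20 * log10(m * f) - 47.3
Compute m * f = 82.9 * 2000 = 165800.0
Compute log10(165800.0) = 5.219585
Compute 20 * 5.219585 = 104.3917
TL = 104.3917 - 47.3 = 57.09

57.09 dB


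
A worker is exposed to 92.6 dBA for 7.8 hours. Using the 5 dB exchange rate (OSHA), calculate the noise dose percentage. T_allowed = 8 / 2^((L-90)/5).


Given values:
  L = 92.6 dBA, T = 7.8 hours
Formula: T_allowed = 8 / 2^((L - 90) / 5)
Compute exponent: (92.6 - 90) / 5 = 0.52
Compute 2^(0.52) = 1.433955
T_allowed = 8 / 1.433955 = 5.578976 hours
Dose = (T / T_allowed) * 100
Dose = (7.8 / 5.578976) * 100 = 139.81

139.81 %


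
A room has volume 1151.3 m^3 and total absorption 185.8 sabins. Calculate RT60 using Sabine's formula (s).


Given values:
  V = 1151.3 m^3
  A = 185.8 sabins
Formula: RT60 = 0.161 * V / A
Numerator: 0.161 * 1151.3 = 185.3593
RT60 = 185.3593 / 185.8 = 0.998

0.998 s


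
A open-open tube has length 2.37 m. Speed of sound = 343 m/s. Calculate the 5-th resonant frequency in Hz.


Given values:
  Tube type: open-open, L = 2.37 m, c = 343 m/s, n = 5
Formula: f_n = n * c / (2 * L)
Compute 2 * L = 2 * 2.37 = 4.74
f = 5 * 343 / 4.74
f = 361.81

361.81 Hz


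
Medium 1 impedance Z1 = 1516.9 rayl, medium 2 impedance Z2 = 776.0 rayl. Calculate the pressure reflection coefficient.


Given values:
  Z1 = 1516.9 rayl, Z2 = 776.0 rayl
Formula: R = (Z2 - Z1) / (Z2 + Z1)
Numerator: Z2 - Z1 = 776.0 - 1516.9 = -740.9
Denominator: Z2 + Z1 = 776.0 + 1516.9 = 2292.9
R = -740.9 / 2292.9 = -0.3231

-0.3231


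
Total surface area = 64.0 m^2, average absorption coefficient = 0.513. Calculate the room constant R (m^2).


Given values:
  S = 64.0 m^2, alpha = 0.513
Formula: R = S * alpha / (1 - alpha)
Numerator: 64.0 * 0.513 = 32.832
Denominator: 1 - 0.513 = 0.487
R = 32.832 / 0.487 = 67.42

67.42 m^2


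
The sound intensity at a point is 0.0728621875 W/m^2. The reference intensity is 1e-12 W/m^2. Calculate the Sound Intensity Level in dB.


Given values:
  I = 0.0728621875 W/m^2
  I_ref = 1e-12 W/m^2
Formula: SIL = 10 * log10(I / I_ref)
Compute ratio: I / I_ref = 72862187500
Compute log10: log10(72862187500) = 10.862502
Multiply: SIL = 10 * 10.862502 = 108.63

108.63 dB


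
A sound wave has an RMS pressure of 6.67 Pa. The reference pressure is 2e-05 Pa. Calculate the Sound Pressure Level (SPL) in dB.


Given values:
  p = 6.67 Pa
  p_ref = 2e-05 Pa
Formula: SPL = 20 * log10(p / p_ref)
Compute ratio: p / p_ref = 6.67 / 2e-05 = 333500
Compute log10: log10(333500) = 5.523096
Multiply: SPL = 20 * 5.523096 = 110.46

110.46 dB


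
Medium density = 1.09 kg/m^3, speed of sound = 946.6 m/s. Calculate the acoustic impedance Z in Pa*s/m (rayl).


Given values:
  rho = 1.09 kg/m^3
  c = 946.6 m/s
Formula: Z = rho * c
Z = 1.09 * 946.6
Z = 1031.79

1031.79 rayl


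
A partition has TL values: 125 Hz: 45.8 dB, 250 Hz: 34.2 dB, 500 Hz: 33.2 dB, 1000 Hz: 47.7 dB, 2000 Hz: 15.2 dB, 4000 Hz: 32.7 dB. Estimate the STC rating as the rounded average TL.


Given TL values at each frequency:
  125 Hz: 45.8 dB
  250 Hz: 34.2 dB
  500 Hz: 33.2 dB
  1000 Hz: 47.7 dB
  2000 Hz: 15.2 dB
  4000 Hz: 32.7 dB
Formula: STC ~ round(average of TL values)
Sum = 45.8 + 34.2 + 33.2 + 47.7 + 15.2 + 32.7 = 208.8
Average = 208.8 / 6 = 34.8
Rounded: 35

35


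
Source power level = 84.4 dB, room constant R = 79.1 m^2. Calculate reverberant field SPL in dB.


Given values:
  Lw = 84.4 dB, R = 79.1 m^2
Formula: SPL = Lw + 10 * log10(4 / R)
Compute 4 / R = 4 / 79.1 = 0.050569
Compute 10 * log10(0.050569) = -12.9612
SPL = 84.4 + (-12.9612) = 71.44

71.44 dB


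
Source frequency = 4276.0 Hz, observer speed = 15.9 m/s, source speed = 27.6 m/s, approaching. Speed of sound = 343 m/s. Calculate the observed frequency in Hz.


Given values:
  f_s = 4276.0 Hz, v_o = 15.9 m/s, v_s = 27.6 m/s
  Direction: approaching
Formula: f_o = f_s * (c + v_o) / (c - v_s)
Numerator: c + v_o = 343 + 15.9 = 358.9
Denominator: c - v_s = 343 - 27.6 = 315.4
f_o = 4276.0 * 358.9 / 315.4 = 4865.75

4865.75 Hz


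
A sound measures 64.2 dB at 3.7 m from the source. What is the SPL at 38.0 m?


Given values:
  SPL1 = 64.2 dB, r1 = 3.7 m, r2 = 38.0 m
Formula: SPL2 = SPL1 - 20 * log10(r2 / r1)
Compute ratio: r2 / r1 = 38.0 / 3.7 = 10.2703
Compute log10: log10(10.2703) = 1.011583
Compute drop: 20 * 1.011583 = 20.2317
SPL2 = 64.2 - 20.2317 = 43.97

43.97 dB


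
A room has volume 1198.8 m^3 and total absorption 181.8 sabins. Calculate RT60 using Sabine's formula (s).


Given values:
  V = 1198.8 m^3
  A = 181.8 sabins
Formula: RT60 = 0.161 * V / A
Numerator: 0.161 * 1198.8 = 193.0068
RT60 = 193.0068 / 181.8 = 1.062

1.062 s


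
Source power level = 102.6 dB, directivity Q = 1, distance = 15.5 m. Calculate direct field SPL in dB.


Given values:
  Lw = 102.6 dB, Q = 1, r = 15.5 m
Formula: SPL = Lw + 10 * log10(Q / (4 * pi * r^2))
Compute 4 * pi * r^2 = 4 * pi * 15.5^2 = 3019.0705
Compute Q / denom = 1 / 3019.0705 = 0.00033123
Compute 10 * log10(0.00033123) = -34.7987
SPL = 102.6 + (-34.7987) = 67.8

67.8 dB


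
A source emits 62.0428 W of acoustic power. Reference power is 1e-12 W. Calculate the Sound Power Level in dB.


Given values:
  W = 62.0428 W
  W_ref = 1e-12 W
Formula: SWL = 10 * log10(W / W_ref)
Compute ratio: W / W_ref = 62042800000000
Compute log10: log10(62042800000000) = 13.792691
Multiply: SWL = 10 * 13.792691 = 137.93

137.93 dB


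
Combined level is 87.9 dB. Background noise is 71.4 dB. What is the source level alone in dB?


Given values:
  L_total = 87.9 dB, L_bg = 71.4 dB
Formula: L_source = 10 * log10(10^(L_total/10) - 10^(L_bg/10))
Convert to linear:
  10^(87.9/10) = 616595001.8615
  10^(71.4/10) = 13803842.646
Difference: 616595001.8615 - 13803842.646 = 602791159.2155
L_source = 10 * log10(602791159.2155) = 87.8

87.8 dB


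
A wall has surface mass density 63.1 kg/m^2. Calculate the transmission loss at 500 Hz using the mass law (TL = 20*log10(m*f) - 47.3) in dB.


Given values:
  m = 63.1 kg/m^2, f = 500 Hz
Formula: TL = 20 * log10(m * f) - 47.3
Compute m * f = 63.1 * 500 = 31550.0
Compute log10(31550.0) = 4.498999
Compute 20 * 4.498999 = 89.98
TL = 89.98 - 47.3 = 42.68

42.68 dB


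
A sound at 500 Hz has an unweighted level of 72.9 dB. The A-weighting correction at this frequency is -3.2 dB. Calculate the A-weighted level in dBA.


Given values:
  SPL = 72.9 dB
  A-weighting at 500 Hz = -3.2 dB
Formula: L_A = SPL + A_weight
L_A = 72.9 + (-3.2)
L_A = 69.7

69.7 dBA


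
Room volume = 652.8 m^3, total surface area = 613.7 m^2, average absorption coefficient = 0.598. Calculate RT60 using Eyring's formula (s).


Given values:
  V = 652.8 m^3, S = 613.7 m^2, alpha = 0.598
Formula: RT60 = 0.161 * V / (-S * ln(1 - alpha))
Compute ln(1 - 0.598) = ln(0.402) = -0.911303
Denominator: -613.7 * -0.911303 = 559.2667
Numerator: 0.161 * 652.8 = 105.1008
RT60 = 105.1008 / 559.2667 = 0.188

0.188 s


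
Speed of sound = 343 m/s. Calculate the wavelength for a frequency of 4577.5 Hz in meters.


Given values:
  c = 343 m/s, f = 4577.5 Hz
Formula: lambda = c / f
lambda = 343 / 4577.5
lambda = 0.0749

0.0749 m


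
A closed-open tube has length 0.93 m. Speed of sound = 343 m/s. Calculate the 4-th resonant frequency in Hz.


Given values:
  Tube type: closed-open, L = 0.93 m, c = 343 m/s, n = 4
Formula: f_n = (2n - 1) * c / (4 * L)
Compute 2n - 1 = 2*4 - 1 = 7
Compute 4 * L = 4 * 0.93 = 3.72
f = 7 * 343 / 3.72
f = 645.43

645.43 Hz


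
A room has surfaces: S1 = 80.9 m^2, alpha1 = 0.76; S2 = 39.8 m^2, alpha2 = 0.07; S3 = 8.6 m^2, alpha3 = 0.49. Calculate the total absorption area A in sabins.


Given surfaces:
  Surface 1: 80.9 * 0.76 = 61.484
  Surface 2: 39.8 * 0.07 = 2.786
  Surface 3: 8.6 * 0.49 = 4.214
Formula: A = sum(Si * alpha_i)
A = 61.484 + 2.786 + 4.214
A = 68.48

68.48 sabins


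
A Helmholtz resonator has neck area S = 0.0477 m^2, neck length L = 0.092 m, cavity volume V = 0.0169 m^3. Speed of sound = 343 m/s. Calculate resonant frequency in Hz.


Given values:
  S = 0.0477 m^2, L = 0.092 m, V = 0.0169 m^3, c = 343 m/s
Formula: f = (c / (2*pi)) * sqrt(S / (V * L))
Compute V * L = 0.0169 * 0.092 = 0.0015548
Compute S / (V * L) = 0.0477 / 0.0015548 = 30.6792
Compute sqrt(30.6792) = 5.538881
Compute c / (2*pi) = 343 / 6.283185 = 54.590148
f = 54.590148 * 5.538881 = 302.37

302.37 Hz


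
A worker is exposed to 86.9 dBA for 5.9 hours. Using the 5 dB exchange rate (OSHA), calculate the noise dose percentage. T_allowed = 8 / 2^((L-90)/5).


Given values:
  L = 86.9 dBA, T = 5.9 hours
Formula: T_allowed = 8 / 2^((L - 90) / 5)
Compute exponent: (86.9 - 90) / 5 = -0.62
Compute 2^(-0.62) = 0.650671
T_allowed = 8 / 0.650671 = 12.295 hours
Dose = (T / T_allowed) * 100
Dose = (5.9 / 12.295) * 100 = 47.99

47.99 %


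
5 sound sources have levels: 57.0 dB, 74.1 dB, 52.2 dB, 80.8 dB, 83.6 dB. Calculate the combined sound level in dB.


Formula: L_total = 10 * log10( sum(10^(Li/10)) )
  Source 1: 10^(57.0/10) = 501187.2336
  Source 2: 10^(74.1/10) = 25703957.8277
  Source 3: 10^(52.2/10) = 165958.6907
  Source 4: 10^(80.8/10) = 120226443.4617
  Source 5: 10^(83.6/10) = 229086765.2768
Sum of linear values = 375684312.4905
L_total = 10 * log10(375684312.4905) = 85.75

85.75 dB


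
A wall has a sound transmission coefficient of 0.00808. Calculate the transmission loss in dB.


Given values:
  tau = 0.00808
Formula: TL = 10 * log10(1 / tau)
Compute 1 / tau = 1 / 0.00808 = 123.7624
Compute log10(123.7624) = 2.092589
TL = 10 * 2.092589 = 20.93

20.93 dB


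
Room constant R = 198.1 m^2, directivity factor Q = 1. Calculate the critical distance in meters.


Given values:
  R = 198.1 m^2, Q = 1
Formula: d_c = 0.141 * sqrt(Q * R)
Compute Q * R = 1 * 198.1 = 198.1
Compute sqrt(198.1) = 14.0748
d_c = 0.141 * 14.0748 = 1.985

1.985 m


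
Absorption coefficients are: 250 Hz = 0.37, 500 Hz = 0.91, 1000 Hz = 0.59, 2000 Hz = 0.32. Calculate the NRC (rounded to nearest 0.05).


Given values:
  a_250 = 0.37, a_500 = 0.91
  a_1000 = 0.59, a_2000 = 0.32
Formula: NRC = (a250 + a500 + a1000 + a2000) / 4
Sum = 0.37 + 0.91 + 0.59 + 0.32 = 2.19
NRC = 2.19 / 4 = 0.5475
Rounded to nearest 0.05: 0.55

0.55


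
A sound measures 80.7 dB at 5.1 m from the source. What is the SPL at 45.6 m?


Given values:
  SPL1 = 80.7 dB, r1 = 5.1 m, r2 = 45.6 m
Formula: SPL2 = SPL1 - 20 * log10(r2 / r1)
Compute ratio: r2 / r1 = 45.6 / 5.1 = 8.9412
Compute log10: log10(8.9412) = 0.951396
Compute drop: 20 * 0.951396 = 19.0279
SPL2 = 80.7 - 19.0279 = 61.67

61.67 dB


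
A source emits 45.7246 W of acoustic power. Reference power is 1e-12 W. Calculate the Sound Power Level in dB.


Given values:
  W = 45.7246 W
  W_ref = 1e-12 W
Formula: SWL = 10 * log10(W / W_ref)
Compute ratio: W / W_ref = 45724600000000
Compute log10: log10(45724600000000) = 13.66015
Multiply: SWL = 10 * 13.66015 = 136.6

136.6 dB


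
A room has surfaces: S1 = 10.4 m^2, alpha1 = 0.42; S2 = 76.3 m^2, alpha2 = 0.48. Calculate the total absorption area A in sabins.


Given surfaces:
  Surface 1: 10.4 * 0.42 = 4.368
  Surface 2: 76.3 * 0.48 = 36.624
Formula: A = sum(Si * alpha_i)
A = 4.368 + 36.624
A = 40.99

40.99 sabins


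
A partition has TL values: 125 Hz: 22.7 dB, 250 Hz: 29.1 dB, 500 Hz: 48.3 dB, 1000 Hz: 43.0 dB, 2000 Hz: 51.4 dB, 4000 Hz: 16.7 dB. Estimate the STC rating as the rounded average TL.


Given TL values at each frequency:
  125 Hz: 22.7 dB
  250 Hz: 29.1 dB
  500 Hz: 48.3 dB
  1000 Hz: 43.0 dB
  2000 Hz: 51.4 dB
  4000 Hz: 16.7 dB
Formula: STC ~ round(average of TL values)
Sum = 22.7 + 29.1 + 48.3 + 43.0 + 51.4 + 16.7 = 211.2
Average = 211.2 / 6 = 35.2
Rounded: 35

35


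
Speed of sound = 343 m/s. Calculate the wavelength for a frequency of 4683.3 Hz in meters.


Given values:
  c = 343 m/s, f = 4683.3 Hz
Formula: lambda = c / f
lambda = 343 / 4683.3
lambda = 0.0732

0.0732 m


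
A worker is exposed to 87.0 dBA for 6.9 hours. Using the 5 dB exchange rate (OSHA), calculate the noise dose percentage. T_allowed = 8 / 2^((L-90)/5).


Given values:
  L = 87.0 dBA, T = 6.9 hours
Formula: T_allowed = 8 / 2^((L - 90) / 5)
Compute exponent: (87.0 - 90) / 5 = -0.6
Compute 2^(-0.6) = 0.659754
T_allowed = 8 / 0.659754 = 12.125732 hours
Dose = (T / T_allowed) * 100
Dose = (6.9 / 12.125732) * 100 = 56.9

56.9 %


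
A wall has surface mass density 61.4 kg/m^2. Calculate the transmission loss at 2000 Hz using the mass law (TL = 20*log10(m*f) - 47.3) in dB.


Given values:
  m = 61.4 kg/m^2, f = 2000 Hz
Formula: TL = 20 * log10(m * f) - 47.3
Compute m * f = 61.4 * 2000 = 122800.0
Compute log10(122800.0) = 5.089198
Compute 20 * 5.089198 = 101.784
TL = 101.784 - 47.3 = 54.48

54.48 dB


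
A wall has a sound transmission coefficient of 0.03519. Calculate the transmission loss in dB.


Given values:
  tau = 0.03519
Formula: TL = 10 * log10(1 / tau)
Compute 1 / tau = 1 / 0.03519 = 28.4172
Compute log10(28.4172) = 1.453581
TL = 10 * 1.453581 = 14.54

14.54 dB


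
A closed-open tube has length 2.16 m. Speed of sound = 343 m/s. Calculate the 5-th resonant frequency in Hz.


Given values:
  Tube type: closed-open, L = 2.16 m, c = 343 m/s, n = 5
Formula: f_n = (2n - 1) * c / (4 * L)
Compute 2n - 1 = 2*5 - 1 = 9
Compute 4 * L = 4 * 2.16 = 8.64
f = 9 * 343 / 8.64
f = 357.29

357.29 Hz


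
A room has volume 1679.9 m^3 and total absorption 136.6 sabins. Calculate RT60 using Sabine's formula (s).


Given values:
  V = 1679.9 m^3
  A = 136.6 sabins
Formula: RT60 = 0.161 * V / A
Numerator: 0.161 * 1679.9 = 270.4639
RT60 = 270.4639 / 136.6 = 1.98

1.98 s


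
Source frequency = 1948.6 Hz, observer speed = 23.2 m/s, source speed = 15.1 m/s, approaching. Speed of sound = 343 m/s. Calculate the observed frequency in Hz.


Given values:
  f_s = 1948.6 Hz, v_o = 23.2 m/s, v_s = 15.1 m/s
  Direction: approaching
Formula: f_o = f_s * (c + v_o) / (c - v_s)
Numerator: c + v_o = 343 + 23.2 = 366.2
Denominator: c - v_s = 343 - 15.1 = 327.9
f_o = 1948.6 * 366.2 / 327.9 = 2176.2

2176.2 Hz


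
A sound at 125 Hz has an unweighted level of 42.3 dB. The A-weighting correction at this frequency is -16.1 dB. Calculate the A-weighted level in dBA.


Given values:
  SPL = 42.3 dB
  A-weighting at 125 Hz = -16.1 dB
Formula: L_A = SPL + A_weight
L_A = 42.3 + (-16.1)
L_A = 26.2

26.2 dBA


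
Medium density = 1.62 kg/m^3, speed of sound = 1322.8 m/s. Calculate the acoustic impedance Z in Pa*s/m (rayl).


Given values:
  rho = 1.62 kg/m^3
  c = 1322.8 m/s
Formula: Z = rho * c
Z = 1.62 * 1322.8
Z = 2142.94

2142.94 rayl


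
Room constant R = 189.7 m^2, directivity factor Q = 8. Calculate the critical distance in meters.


Given values:
  R = 189.7 m^2, Q = 8
Formula: d_c = 0.141 * sqrt(Q * R)
Compute Q * R = 8 * 189.7 = 1517.6
Compute sqrt(1517.6) = 38.9564
d_c = 0.141 * 38.9564 = 5.493

5.493 m


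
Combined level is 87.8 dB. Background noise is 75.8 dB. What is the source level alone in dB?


Given values:
  L_total = 87.8 dB, L_bg = 75.8 dB
Formula: L_source = 10 * log10(10^(L_total/10) - 10^(L_bg/10))
Convert to linear:
  10^(87.8/10) = 602559586.0744
  10^(75.8/10) = 38018939.6321
Difference: 602559586.0744 - 38018939.6321 = 564540646.4423
L_source = 10 * log10(564540646.4423) = 87.52

87.52 dB


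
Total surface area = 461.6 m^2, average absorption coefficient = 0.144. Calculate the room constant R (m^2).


Given values:
  S = 461.6 m^2, alpha = 0.144
Formula: R = S * alpha / (1 - alpha)
Numerator: 461.6 * 0.144 = 66.4704
Denominator: 1 - 0.144 = 0.856
R = 66.4704 / 0.856 = 77.65

77.65 m^2


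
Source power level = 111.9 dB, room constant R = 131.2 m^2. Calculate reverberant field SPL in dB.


Given values:
  Lw = 111.9 dB, R = 131.2 m^2
Formula: SPL = Lw + 10 * log10(4 / R)
Compute 4 / R = 4 / 131.2 = 0.030488
Compute 10 * log10(0.030488) = -15.1587
SPL = 111.9 + (-15.1587) = 96.74

96.74 dB


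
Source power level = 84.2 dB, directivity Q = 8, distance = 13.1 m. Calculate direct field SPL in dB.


Given values:
  Lw = 84.2 dB, Q = 8, r = 13.1 m
Formula: SPL = Lw + 10 * log10(Q / (4 * pi * r^2))
Compute 4 * pi * r^2 = 4 * pi * 13.1^2 = 2156.5149
Compute Q / denom = 8 / 2156.5149 = 0.00370969
Compute 10 * log10(0.00370969) = -24.3066
SPL = 84.2 + (-24.3066) = 59.89

59.89 dB


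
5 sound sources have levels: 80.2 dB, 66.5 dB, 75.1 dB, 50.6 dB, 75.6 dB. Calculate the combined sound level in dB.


Formula: L_total = 10 * log10( sum(10^(Li/10)) )
  Source 1: 10^(80.2/10) = 104712854.8051
  Source 2: 10^(66.5/10) = 4466835.9215
  Source 3: 10^(75.1/10) = 32359365.693
  Source 4: 10^(50.6/10) = 114815.3621
  Source 5: 10^(75.6/10) = 36307805.477
Sum of linear values = 177961677.2587
L_total = 10 * log10(177961677.2587) = 82.5

82.5 dB


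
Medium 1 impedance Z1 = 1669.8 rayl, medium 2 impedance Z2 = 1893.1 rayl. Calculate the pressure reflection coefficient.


Given values:
  Z1 = 1669.8 rayl, Z2 = 1893.1 rayl
Formula: R = (Z2 - Z1) / (Z2 + Z1)
Numerator: Z2 - Z1 = 1893.1 - 1669.8 = 223.3
Denominator: Z2 + Z1 = 1893.1 + 1669.8 = 3562.9
R = 223.3 / 3562.9 = 0.0627

0.0627


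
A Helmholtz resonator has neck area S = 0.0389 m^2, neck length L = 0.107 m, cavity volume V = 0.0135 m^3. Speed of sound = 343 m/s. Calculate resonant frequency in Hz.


Given values:
  S = 0.0389 m^2, L = 0.107 m, V = 0.0135 m^3, c = 343 m/s
Formula: f = (c / (2*pi)) * sqrt(S / (V * L))
Compute V * L = 0.0135 * 0.107 = 0.0014445
Compute S / (V * L) = 0.0389 / 0.0014445 = 26.9297
Compute sqrt(26.9297) = 5.189383
Compute c / (2*pi) = 343 / 6.283185 = 54.590148
f = 54.590148 * 5.189383 = 283.29

283.29 Hz


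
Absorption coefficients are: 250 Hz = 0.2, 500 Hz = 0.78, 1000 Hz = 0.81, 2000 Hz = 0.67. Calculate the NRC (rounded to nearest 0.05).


Given values:
  a_250 = 0.2, a_500 = 0.78
  a_1000 = 0.81, a_2000 = 0.67
Formula: NRC = (a250 + a500 + a1000 + a2000) / 4
Sum = 0.2 + 0.78 + 0.81 + 0.67 = 2.46
NRC = 2.46 / 4 = 0.615
Rounded to nearest 0.05: 0.6

0.6


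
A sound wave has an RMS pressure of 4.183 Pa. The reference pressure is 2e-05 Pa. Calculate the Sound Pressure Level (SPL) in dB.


Given values:
  p = 4.183 Pa
  p_ref = 2e-05 Pa
Formula: SPL = 20 * log10(p / p_ref)
Compute ratio: p / p_ref = 4.183 / 2e-05 = 209150
Compute log10: log10(209150) = 5.320458
Multiply: SPL = 20 * 5.320458 = 106.41

106.41 dB


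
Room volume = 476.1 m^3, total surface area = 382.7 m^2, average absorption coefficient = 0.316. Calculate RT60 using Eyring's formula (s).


Given values:
  V = 476.1 m^3, S = 382.7 m^2, alpha = 0.316
Formula: RT60 = 0.161 * V / (-S * ln(1 - alpha))
Compute ln(1 - 0.316) = ln(0.684) = -0.379797
Denominator: -382.7 * -0.379797 = 145.3483
Numerator: 0.161 * 476.1 = 76.6521
RT60 = 76.6521 / 145.3483 = 0.527

0.527 s


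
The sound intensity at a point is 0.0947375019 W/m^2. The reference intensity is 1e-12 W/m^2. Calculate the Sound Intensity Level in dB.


Given values:
  I = 0.0947375019 W/m^2
  I_ref = 1e-12 W/m^2
Formula: SIL = 10 * log10(I / I_ref)
Compute ratio: I / I_ref = 94737501900
Compute log10: log10(94737501900) = 10.976522
Multiply: SIL = 10 * 10.976522 = 109.77

109.77 dB


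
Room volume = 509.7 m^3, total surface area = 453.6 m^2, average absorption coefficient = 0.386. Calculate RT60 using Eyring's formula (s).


Given values:
  V = 509.7 m^3, S = 453.6 m^2, alpha = 0.386
Formula: RT60 = 0.161 * V / (-S * ln(1 - alpha))
Compute ln(1 - 0.386) = ln(0.614) = -0.48776
Denominator: -453.6 * -0.48776 = 221.2479
Numerator: 0.161 * 509.7 = 82.0617
RT60 = 82.0617 / 221.2479 = 0.371

0.371 s


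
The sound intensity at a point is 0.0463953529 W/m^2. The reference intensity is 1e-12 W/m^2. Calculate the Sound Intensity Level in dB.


Given values:
  I = 0.0463953529 W/m^2
  I_ref = 1e-12 W/m^2
Formula: SIL = 10 * log10(I / I_ref)
Compute ratio: I / I_ref = 46395352900
Compute log10: log10(46395352900) = 10.666474
Multiply: SIL = 10 * 10.666474 = 106.66

106.66 dB


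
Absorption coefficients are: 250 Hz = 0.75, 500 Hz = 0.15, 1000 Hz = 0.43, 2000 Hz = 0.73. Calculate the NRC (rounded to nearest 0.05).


Given values:
  a_250 = 0.75, a_500 = 0.15
  a_1000 = 0.43, a_2000 = 0.73
Formula: NRC = (a250 + a500 + a1000 + a2000) / 4
Sum = 0.75 + 0.15 + 0.43 + 0.73 = 2.06
NRC = 2.06 / 4 = 0.515
Rounded to nearest 0.05: 0.5

0.5


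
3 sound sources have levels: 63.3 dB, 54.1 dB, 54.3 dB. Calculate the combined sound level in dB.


Formula: L_total = 10 * log10( sum(10^(Li/10)) )
  Source 1: 10^(63.3/10) = 2137962.0895
  Source 2: 10^(54.1/10) = 257039.5783
  Source 3: 10^(54.3/10) = 269153.4804
Sum of linear values = 2664155.1482
L_total = 10 * log10(2664155.1482) = 64.26

64.26 dB


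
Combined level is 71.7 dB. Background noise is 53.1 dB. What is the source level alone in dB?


Given values:
  L_total = 71.7 dB, L_bg = 53.1 dB
Formula: L_source = 10 * log10(10^(L_total/10) - 10^(L_bg/10))
Convert to linear:
  10^(71.7/10) = 14791083.8817
  10^(53.1/10) = 204173.7945
Difference: 14791083.8817 - 204173.7945 = 14586910.0872
L_source = 10 * log10(14586910.0872) = 71.64

71.64 dB


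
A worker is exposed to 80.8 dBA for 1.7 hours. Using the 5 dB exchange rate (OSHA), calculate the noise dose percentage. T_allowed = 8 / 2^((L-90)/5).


Given values:
  L = 80.8 dBA, T = 1.7 hours
Formula: T_allowed = 8 / 2^((L - 90) / 5)
Compute exponent: (80.8 - 90) / 5 = -1.84
Compute 2^(-1.84) = 0.279322
T_allowed = 8 / 0.279322 = 28.64078 hours
Dose = (T / T_allowed) * 100
Dose = (1.7 / 28.64078) * 100 = 5.94

5.94 %


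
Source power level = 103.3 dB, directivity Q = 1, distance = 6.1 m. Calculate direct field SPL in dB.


Given values:
  Lw = 103.3 dB, Q = 1, r = 6.1 m
Formula: SPL = Lw + 10 * log10(Q / (4 * pi * r^2))
Compute 4 * pi * r^2 = 4 * pi * 6.1^2 = 467.5947
Compute Q / denom = 1 / 467.5947 = 0.0021386
Compute 10 * log10(0.0021386) = -26.6987
SPL = 103.3 + (-26.6987) = 76.6

76.6 dB


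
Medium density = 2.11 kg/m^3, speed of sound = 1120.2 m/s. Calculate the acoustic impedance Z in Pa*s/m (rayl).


Given values:
  rho = 2.11 kg/m^3
  c = 1120.2 m/s
Formula: Z = rho * c
Z = 2.11 * 1120.2
Z = 2363.62

2363.62 rayl


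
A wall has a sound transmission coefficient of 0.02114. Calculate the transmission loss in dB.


Given values:
  tau = 0.02114
Formula: TL = 10 * log10(1 / tau)
Compute 1 / tau = 1 / 0.02114 = 47.3037
Compute log10(47.3037) = 1.674895
TL = 10 * 1.674895 = 16.75

16.75 dB


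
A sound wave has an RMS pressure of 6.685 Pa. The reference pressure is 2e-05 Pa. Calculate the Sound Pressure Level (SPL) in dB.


Given values:
  p = 6.685 Pa
  p_ref = 2e-05 Pa
Formula: SPL = 20 * log10(p / p_ref)
Compute ratio: p / p_ref = 6.685 / 2e-05 = 334250
Compute log10: log10(334250) = 5.524071
Multiply: SPL = 20 * 5.524071 = 110.48

110.48 dB


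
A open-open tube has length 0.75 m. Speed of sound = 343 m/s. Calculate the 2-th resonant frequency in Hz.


Given values:
  Tube type: open-open, L = 0.75 m, c = 343 m/s, n = 2
Formula: f_n = n * c / (2 * L)
Compute 2 * L = 2 * 0.75 = 1.5
f = 2 * 343 / 1.5
f = 457.33

457.33 Hz


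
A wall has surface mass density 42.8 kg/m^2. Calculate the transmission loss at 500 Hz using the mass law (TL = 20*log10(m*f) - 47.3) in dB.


Given values:
  m = 42.8 kg/m^2, f = 500 Hz
Formula: TL = 20 * log10(m * f) - 47.3
Compute m * f = 42.8 * 500 = 21400.0
Compute log10(21400.0) = 4.330414
Compute 20 * 4.330414 = 86.6083
TL = 86.6083 - 47.3 = 39.31

39.31 dB


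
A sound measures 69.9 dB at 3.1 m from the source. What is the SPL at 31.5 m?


Given values:
  SPL1 = 69.9 dB, r1 = 3.1 m, r2 = 31.5 m
Formula: SPL2 = SPL1 - 20 * log10(r2 / r1)
Compute ratio: r2 / r1 = 31.5 / 3.1 = 10.1613
Compute log10: log10(10.1613) = 1.006949
Compute drop: 20 * 1.006949 = 20.139
SPL2 = 69.9 - 20.139 = 49.76

49.76 dB
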